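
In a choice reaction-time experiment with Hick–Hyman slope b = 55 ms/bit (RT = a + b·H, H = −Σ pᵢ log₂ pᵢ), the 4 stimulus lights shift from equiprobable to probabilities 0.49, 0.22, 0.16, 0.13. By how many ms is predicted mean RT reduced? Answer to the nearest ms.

The RT saving is b·ΔH. Equiprobable H₀ = log₂(4) = 2.0000 bits; with the given probabilities H = 1.7905 bits.
b·(H₀ − H) = 55 × (2.0000 − 1.7905) = 11.52 ms.

12 ms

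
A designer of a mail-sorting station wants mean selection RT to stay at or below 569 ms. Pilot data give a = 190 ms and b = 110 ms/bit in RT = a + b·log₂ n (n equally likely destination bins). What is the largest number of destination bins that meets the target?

Set 190 + 110·log₂ n ≤ 569 → log₂ n ≤ (569 − 190)/110 = 3.4455.
So n ≤ 2^3.4455 = 10.894; the largest integer n is 10.

10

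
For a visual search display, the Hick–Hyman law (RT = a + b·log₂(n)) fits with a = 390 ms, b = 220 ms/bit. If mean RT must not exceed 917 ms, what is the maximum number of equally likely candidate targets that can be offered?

Information budget: (917 − 390)/220 = 2.3955 bits, so n ≤ 2^2.3955 = 5.261 → at most 5.

5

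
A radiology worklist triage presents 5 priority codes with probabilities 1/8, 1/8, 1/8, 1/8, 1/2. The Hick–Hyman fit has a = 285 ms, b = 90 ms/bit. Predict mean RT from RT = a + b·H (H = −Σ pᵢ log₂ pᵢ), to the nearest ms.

465 ms

H = −Σ pᵢ log₂ pᵢ = 0.125·3 + 0.125·3 + 0.125·3 + 0.125·3 + 0.5·1 = 2.000 bits.
RT = 285 + 90 × 2.000 = 465.00 ms.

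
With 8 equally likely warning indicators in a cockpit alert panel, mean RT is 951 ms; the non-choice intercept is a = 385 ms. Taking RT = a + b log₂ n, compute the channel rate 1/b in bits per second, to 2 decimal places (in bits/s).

Choice component = 951 − 385 = 566 ms over log₂(8) = 3 bits.
b = 566 / 3 = 188.667 ms/bit, so 1/b = 5.300 bits/s.

5.30 bits/s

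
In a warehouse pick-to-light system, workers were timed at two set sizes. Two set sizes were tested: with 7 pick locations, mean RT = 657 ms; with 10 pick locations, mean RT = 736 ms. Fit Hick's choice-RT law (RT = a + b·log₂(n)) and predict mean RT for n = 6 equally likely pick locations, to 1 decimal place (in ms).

622.9 ms

With log₂ n on the abscissa the relation is linear; from the two conditions:
  b = (736 − 657) / (log₂ 10 − log₂ 7) = 79 / (3.3219 − 2.8074) = 153.525 ms/bit
  a = 657 − 153.525 × 2.8074 = 226.000 ms
Then RT(6) = 226.000 + 153.525 × log₂ 6 = 226.000 + 153.525 × 2.5850 ≈ 622.857 ms.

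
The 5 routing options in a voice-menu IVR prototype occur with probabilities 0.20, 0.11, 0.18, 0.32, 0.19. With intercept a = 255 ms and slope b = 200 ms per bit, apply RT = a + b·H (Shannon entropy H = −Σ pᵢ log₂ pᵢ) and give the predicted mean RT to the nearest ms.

H = 0.20·log₂(1/0.20) + 0.11·log₂(1/0.11) + 0.18·log₂(1/0.18) + 0.32·log₂(1/0.32) + 0.19·log₂(1/0.19) = 2.2412 bits.
RT = 255 + 200 × 2.2412 = 703.25 ms.

703 ms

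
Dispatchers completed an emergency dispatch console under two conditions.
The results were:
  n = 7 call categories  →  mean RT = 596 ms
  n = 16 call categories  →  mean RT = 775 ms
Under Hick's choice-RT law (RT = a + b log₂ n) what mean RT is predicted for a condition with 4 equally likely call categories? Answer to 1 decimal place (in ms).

With log₂ n on the abscissa the relation is linear; from the two conditions:
  b = (775 − 596) / (log₂ 16 − log₂ 7) = 179 / (4 − 2.8074) = 150.087 ms/bit
  a = 596 − 150.087 × 2.8074 = 174.654 ms
Then RT(4) = 174.654 + 150.087 × log₂ 4 = 174.654 + 150.087 × 2 ≈ 474.827 ms.

474.8 ms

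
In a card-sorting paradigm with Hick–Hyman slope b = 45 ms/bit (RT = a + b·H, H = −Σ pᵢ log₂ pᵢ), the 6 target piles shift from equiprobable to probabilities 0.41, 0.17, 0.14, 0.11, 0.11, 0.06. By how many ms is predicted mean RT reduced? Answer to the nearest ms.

13 ms

The RT saving is b·ΔH. Equiprobable H₀ = log₂(6) = 2.5850 bits; with the given probabilities H = 2.3032 bits.
b·(H₀ − H) = 45 × (2.5850 − 2.3032) = 12.68 ms.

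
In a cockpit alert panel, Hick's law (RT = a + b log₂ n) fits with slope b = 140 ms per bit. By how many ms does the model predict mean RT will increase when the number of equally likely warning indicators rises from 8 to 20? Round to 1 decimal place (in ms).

Only the slope matters, since a is common to both: ΔRT = b·log₂(n₂/n₁).
log₂(20) − log₂(8) = 4.3219 − 3 = 1.3219.
ΔRT = 140 × 1.3219 = 185.070 ms.

185.1 ms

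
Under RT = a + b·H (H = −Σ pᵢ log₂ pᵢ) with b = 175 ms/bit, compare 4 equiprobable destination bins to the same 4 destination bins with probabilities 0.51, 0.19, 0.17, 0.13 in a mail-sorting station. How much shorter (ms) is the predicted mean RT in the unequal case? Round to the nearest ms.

41 ms

Equiprobable entropy H₀ = log₂ 4 = 2.0000 bits.
Skewed entropy H = −Σ pᵢ log₂ pᵢ = 1.7679 bits.
ΔRT = b·(H₀ − H) = 175 × 0.2321 = 40.62 ms.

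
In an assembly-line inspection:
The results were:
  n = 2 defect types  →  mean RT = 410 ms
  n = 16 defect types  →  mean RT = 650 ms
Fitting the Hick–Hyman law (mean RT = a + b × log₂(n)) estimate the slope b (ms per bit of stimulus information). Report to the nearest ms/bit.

80 ms/bit

b = (RT₂ − RT₁)/(log₂ n₂ − log₂ n₁) = (650 − 410)/(4 − 1) = 80 ms/bit.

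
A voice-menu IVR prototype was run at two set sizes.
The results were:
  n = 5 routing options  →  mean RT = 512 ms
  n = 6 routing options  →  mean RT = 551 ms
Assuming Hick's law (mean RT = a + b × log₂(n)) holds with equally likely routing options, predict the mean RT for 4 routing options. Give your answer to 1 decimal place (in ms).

Fit slope and intercept:
  b = (551 − 512) / (log₂ 6 − log₂ 5) = 39 / (2.5850 − 2.3219) = 148.270 ms/bit
  a = 512 − 148.270 × 2.3219 = 167.729 ms
Then RT(4) = 167.729 + 148.270 × log₂ 4 = 167.729 + 148.270 × 2 ≈ 464.268 ms.

464.3 ms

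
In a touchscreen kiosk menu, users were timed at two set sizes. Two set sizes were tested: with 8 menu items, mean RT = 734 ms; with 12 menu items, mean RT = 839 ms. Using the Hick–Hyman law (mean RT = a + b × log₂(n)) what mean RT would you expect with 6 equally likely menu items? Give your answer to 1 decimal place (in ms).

659.5 ms

Solve the two-equation system in a and b:
  b = (839 − 734) / (log₂ 12 − log₂ 8) = 105 / (3.5850 − 3) = 179.499 ms/bit
  a = 734 − 179.499 × 3 = 195.504 ms
Then RT(6) = 195.504 + 179.499 × log₂ 6 = 195.504 + 179.499 × 2.5850 ≈ 659.501 ms.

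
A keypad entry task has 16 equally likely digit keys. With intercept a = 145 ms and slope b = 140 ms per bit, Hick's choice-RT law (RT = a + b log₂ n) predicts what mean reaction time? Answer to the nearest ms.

log₂(16) = 4 bits, so RT = 145 + 140 × 4 ≈ 705.000 ms.

705 ms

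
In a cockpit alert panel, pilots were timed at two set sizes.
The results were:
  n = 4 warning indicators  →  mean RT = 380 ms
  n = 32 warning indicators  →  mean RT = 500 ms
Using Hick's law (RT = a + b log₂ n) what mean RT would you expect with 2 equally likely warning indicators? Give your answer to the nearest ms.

340 ms

Fit slope and intercept:
  b = (500 − 380) / (log₂ 32 − log₂ 4) = 120 / (5 − 2) = 40 ms/bit
  a = 380 − 40 × 2 = 300 ms
Then RT(2) = 300 + 40 × log₂ 2 = 300 + 40 × 1 ≈ 340.000 ms.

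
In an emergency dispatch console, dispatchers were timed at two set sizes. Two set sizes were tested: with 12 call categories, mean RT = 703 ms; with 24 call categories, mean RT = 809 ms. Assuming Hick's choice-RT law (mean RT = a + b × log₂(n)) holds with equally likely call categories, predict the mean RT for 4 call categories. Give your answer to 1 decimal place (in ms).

535.0 ms

With log₂ n on the abscissa the relation is linear; from the two conditions:
  b = (809 − 703) / (log₂ 24 − log₂ 12) = 106 / (4.5850 − 3.5850) = 106.000 ms/bit
  a = 703 − 106.000 × 3.5850 = 322.994 ms
Then RT(4) = 322.994 + 106.000 × log₂ 4 = 322.994 + 106.000 × 2 ≈ 534.994 ms.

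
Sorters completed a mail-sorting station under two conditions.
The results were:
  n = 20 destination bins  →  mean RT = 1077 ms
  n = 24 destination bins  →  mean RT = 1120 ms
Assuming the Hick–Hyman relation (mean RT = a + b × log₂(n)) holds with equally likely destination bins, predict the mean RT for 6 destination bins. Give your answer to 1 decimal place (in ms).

793.0 ms

RT is linear in log₂ n, so two points fix the line:
  b = (1120 − 1077) / (log₂ 24 − log₂ 20) = 43 / (4.5850 − 4.3219) = 163.477 ms/bit
  a = 1077 − 163.477 × 4.3219 = 370.465 ms
Then RT(6) = 370.465 + 163.477 × log₂ 6 = 370.465 + 163.477 × 2.5850 ≈ 793.047 ms.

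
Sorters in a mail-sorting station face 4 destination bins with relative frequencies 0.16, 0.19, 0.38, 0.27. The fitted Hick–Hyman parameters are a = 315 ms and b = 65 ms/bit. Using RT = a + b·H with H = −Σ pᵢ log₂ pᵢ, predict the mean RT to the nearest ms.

440 ms

H = 0.16·log₂(1/0.16) + 0.19·log₂(1/0.19) + 0.38·log₂(1/0.38) + 0.27·log₂(1/0.27) = 1.9187 bits.
RT = 315 + 65 × 1.9187 = 439.72 ms.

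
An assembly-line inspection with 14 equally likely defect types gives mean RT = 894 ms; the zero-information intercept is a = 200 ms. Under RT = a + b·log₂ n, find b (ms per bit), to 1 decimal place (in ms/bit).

b = (894 − 200) / log₂(14) = 694 / 3.8074 = 182.279 ms/bit.

182.3 ms/bit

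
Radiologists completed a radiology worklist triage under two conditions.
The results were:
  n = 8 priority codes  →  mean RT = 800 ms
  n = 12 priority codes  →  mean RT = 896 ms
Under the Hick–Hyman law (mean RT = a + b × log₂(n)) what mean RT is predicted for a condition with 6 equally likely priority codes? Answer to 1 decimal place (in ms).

731.9 ms

Fit slope and intercept:
  b = (896 − 800) / (log₂ 12 − log₂ 8) = 96 / (3.5850 − 3) = 164.113 ms/bit
  a = 800 − 164.113 × 3 = 307.661 ms
Then RT(6) = 307.661 + 164.113 × log₂ 6 = 307.661 + 164.113 × 2.5850 ≈ 731.887 ms.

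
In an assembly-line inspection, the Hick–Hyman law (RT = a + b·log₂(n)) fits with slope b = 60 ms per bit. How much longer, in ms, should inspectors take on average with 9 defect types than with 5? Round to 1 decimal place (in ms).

Only the slope matters, since a is common to both: ΔRT = b·log₂(n₂/n₁).
log₂(9) − log₂(5) = 3.1699 − 2.3219 = 0.8480.
ΔRT = 60 × 0.8480 = 50.880 ms.

50.9 ms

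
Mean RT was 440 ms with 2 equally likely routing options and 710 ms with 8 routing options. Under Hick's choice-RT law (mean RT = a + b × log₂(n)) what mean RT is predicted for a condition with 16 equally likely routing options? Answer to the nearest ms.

845 ms

RT is linear in log₂ n, so two points fix the line:
  b = (710 − 440) / (log₂ 8 − log₂ 2) = 270 / (3 − 1) = 135 ms/bit
  a = 440 − 135 × 1 = 305 ms
Then RT(16) = 305 + 135 × log₂ 16 = 305 + 135 × 4 ≈ 845.000 ms.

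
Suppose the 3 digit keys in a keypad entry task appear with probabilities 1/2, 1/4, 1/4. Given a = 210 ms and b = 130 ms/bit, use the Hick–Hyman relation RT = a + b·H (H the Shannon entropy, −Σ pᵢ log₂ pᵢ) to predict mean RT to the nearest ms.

H = −Σ pᵢ log₂ pᵢ = 0.5·1 + 0.25·2 + 0.25·2 = 1.500 bits.
RT = 210 + 130 × 1.500 = 405.00 ms.

405 ms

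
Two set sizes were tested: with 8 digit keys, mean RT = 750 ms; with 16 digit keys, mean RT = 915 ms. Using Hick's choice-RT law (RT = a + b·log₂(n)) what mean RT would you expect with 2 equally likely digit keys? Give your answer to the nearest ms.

420 ms

With log₂ n on the abscissa the relation is linear; from the two conditions:
  b = (915 − 750) / (log₂ 16 − log₂ 8) = 165 / (4 − 3) = 165 ms/bit
  a = 750 − 165 × 3 = 255 ms
Then RT(2) = 255 + 165 × log₂ 2 = 255 + 165 × 1 ≈ 420.000 ms.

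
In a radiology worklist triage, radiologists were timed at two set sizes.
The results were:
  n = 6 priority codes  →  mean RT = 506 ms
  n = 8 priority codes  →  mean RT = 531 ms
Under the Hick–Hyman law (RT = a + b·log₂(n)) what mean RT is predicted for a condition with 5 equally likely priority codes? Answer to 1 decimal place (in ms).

Fit slope and intercept:
  b = (531 − 506) / (log₂ 8 − log₂ 6) = 25 / (3 − 2.5850) = 60.236 ms/bit
  a = 506 − 60.236 × 2.5850 = 350.293 ms
Then RT(5) = 350.293 + 60.236 × log₂ 5 = 350.293 + 60.236 × 2.3219 ≈ 490.156 ms.

490.2 ms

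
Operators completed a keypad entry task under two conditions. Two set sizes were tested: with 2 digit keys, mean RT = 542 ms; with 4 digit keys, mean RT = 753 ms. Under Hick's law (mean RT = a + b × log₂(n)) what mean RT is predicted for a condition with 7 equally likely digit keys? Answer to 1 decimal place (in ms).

923.4 ms

RT is linear in log₂ n, so two points fix the line:
  b = (753 − 542) / (log₂ 4 − log₂ 2) = 211 / (2 − 1) = 211.000 ms/bit
  a = 542 − 211.000 × 1 = 331.000 ms
Then RT(7) = 331.000 + 211.000 × log₂ 7 = 331.000 + 211.000 × 2.8074 ≈ 923.352 ms.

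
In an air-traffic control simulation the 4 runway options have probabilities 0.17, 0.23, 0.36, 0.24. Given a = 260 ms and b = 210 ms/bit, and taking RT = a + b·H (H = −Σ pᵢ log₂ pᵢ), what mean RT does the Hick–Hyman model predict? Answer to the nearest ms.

669 ms

H = 0.17·log₂(1/0.17) + 0.23·log₂(1/0.23) + 0.36·log₂(1/0.36) + 0.24·log₂(1/0.24) = 1.9470 bits.
RT = 260 + 210 × 1.9470 = 668.87 ms.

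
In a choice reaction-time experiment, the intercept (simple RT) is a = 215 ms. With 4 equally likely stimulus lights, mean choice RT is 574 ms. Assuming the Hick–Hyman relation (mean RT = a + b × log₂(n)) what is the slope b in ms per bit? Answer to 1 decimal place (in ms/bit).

log₂(4) = 2 bits.
b = (RT − a)/log₂ n = (574 − 215) / 2 = 179.500 ms/bit.

179.5 ms/bit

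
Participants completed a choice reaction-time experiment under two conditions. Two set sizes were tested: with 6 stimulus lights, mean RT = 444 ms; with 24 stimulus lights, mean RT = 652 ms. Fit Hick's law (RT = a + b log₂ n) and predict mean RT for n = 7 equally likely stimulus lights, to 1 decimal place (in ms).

Solve the two-equation system in a and b:
  b = (652 − 444) / (log₂ 24 − log₂ 6) = 208 / (4.5850 − 2.5850) = 104.000 ms/bit
  a = 444 − 104.000 × 2.5850 = 175.164 ms
Then RT(7) = 175.164 + 104.000 × log₂ 7 = 175.164 + 104.000 × 2.8074 ≈ 467.129 ms.

467.1 ms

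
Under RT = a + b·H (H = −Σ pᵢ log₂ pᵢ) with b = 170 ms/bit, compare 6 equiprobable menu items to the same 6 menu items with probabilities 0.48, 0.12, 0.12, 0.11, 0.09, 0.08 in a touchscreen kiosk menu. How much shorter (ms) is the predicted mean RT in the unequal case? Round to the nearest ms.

66 ms

Equiprobable entropy H₀ = log₂ 6 = 2.5850 bits.
Skewed entropy H = −Σ pᵢ log₂ pᵢ = 2.1969 bits.
ΔRT = b·(H₀ − H) = 170 × 0.3881 = 65.98 ms.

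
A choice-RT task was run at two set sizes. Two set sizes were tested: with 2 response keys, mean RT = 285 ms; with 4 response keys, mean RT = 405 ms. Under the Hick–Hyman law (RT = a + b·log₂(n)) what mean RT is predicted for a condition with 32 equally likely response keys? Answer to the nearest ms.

With log₂ n on the abscissa the relation is linear; from the two conditions:
  b = (405 − 285) / (log₂ 4 − log₂ 2) = 120 / (2 − 1) = 120 ms/bit
  a = 285 − 120 × 1 = 165 ms
Then RT(32) = 165 + 120 × log₂ 32 = 165 + 120 × 5 ≈ 765.000 ms.

765 ms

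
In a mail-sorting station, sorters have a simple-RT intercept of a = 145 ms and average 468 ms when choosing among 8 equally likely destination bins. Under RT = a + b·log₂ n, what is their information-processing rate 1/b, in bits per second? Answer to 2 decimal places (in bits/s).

b = (468 − 145)/log₂ 8 = 323/3 = 107.667 ms per bit = 0.10767 s/bit; the reciprocal is 9.288 bits/s.

9.29 bits/s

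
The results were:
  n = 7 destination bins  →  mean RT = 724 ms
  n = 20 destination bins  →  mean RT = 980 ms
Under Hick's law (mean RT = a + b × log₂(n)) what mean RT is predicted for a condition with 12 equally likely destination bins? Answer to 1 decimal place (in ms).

855.4 ms

RT is linear in log₂ n, so two points fix the line:
  b = (980 − 724) / (log₂ 20 − log₂ 7) = 256 / (4.3219 − 2.8074) = 169.025 ms/bit
  a = 724 − 169.025 × 2.8074 = 249.488 ms
Then RT(12) = 249.488 + 169.025 × log₂ 12 = 249.488 + 169.025 × 3.5850 ≈ 855.435 ms.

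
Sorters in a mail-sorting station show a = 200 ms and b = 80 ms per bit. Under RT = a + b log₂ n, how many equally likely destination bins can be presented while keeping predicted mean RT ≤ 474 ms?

Set 200 + 80·log₂ n ≤ 474 → log₂ n ≤ (474 − 200)/80 = 3.4250.
So n ≤ 2^3.4250 = 10.741; the largest integer n is 10.

10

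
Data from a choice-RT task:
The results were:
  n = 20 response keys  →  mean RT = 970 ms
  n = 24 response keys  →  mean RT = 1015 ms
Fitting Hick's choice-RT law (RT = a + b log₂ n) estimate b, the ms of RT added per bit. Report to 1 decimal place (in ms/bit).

b = (RT₂ − RT₁)/(log₂ n₂ − log₂ n₁) = (1015 − 970)/(4.5850 − 4.3219) = 171.080 ms/bit.

171.1 ms/bit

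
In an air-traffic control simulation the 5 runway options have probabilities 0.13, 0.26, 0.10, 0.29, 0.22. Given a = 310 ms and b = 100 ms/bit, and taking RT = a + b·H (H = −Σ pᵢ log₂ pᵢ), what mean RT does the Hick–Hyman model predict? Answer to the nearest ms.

Entropy contributions −pᵢ log₂ pᵢ: 0.3826, 0.5053, 0.3322, 0.5179, 0.4806; sum H = 2.2186 bits.
RT = a + bH = 310 + 100·2.2186 = 531.86 ms.

532 ms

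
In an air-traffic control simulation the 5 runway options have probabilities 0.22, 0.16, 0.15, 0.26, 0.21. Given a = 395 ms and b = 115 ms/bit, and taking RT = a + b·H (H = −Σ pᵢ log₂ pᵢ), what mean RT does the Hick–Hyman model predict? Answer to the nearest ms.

H = 0.22·log₂(1/0.22) + 0.16·log₂(1/0.16) + 0.15·log₂(1/0.15) + 0.26·log₂(1/0.26) + 0.21·log₂(1/0.21) = 2.2922 bits.
RT = 395 + 115 × 2.2922 = 658.61 ms.

659 ms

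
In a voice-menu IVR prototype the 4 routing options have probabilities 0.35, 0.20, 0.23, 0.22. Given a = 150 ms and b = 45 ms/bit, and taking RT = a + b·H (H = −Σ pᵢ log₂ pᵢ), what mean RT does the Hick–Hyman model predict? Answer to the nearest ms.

238 ms

H = 0.35·log₂(1/0.35) + 0.20·log₂(1/0.20) + 0.23·log₂(1/0.23) + 0.22·log₂(1/0.22) = 1.9627 bits.
RT = 150 + 45 × 1.9627 = 238.32 ms.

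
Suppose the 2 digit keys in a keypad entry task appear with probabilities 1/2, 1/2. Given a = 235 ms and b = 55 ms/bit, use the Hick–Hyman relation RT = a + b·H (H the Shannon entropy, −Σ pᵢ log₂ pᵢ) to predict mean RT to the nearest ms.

Each term −pᵢ log₂ pᵢ: 0.5·1 + 0.5·1; summed, H = 1.000 bits.
Mean RT = a + bH = 235 + 55·1.000 = 290.00 ms.

290 ms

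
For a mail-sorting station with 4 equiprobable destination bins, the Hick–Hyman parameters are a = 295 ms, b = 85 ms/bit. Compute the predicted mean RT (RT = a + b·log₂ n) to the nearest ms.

465 ms

log₂(4) = 2 bits, so RT = 295 + 85 × 2 ≈ 465.000 ms.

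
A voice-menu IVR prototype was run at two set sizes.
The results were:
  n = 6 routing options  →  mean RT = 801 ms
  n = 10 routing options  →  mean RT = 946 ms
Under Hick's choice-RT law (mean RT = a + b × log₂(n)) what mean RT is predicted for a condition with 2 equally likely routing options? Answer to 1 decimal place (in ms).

Fit slope and intercept:
  b = (946 − 801) / (log₂ 10 − log₂ 6) = 145 / (3.3219 − 2.5850) = 196.753 ms/bit
  a = 801 − 196.753 × 2.5850 = 292.402 ms
Then RT(2) = 292.402 + 196.753 × log₂ 2 = 292.402 + 196.753 × 1 ≈ 489.154 ms.

489.2 ms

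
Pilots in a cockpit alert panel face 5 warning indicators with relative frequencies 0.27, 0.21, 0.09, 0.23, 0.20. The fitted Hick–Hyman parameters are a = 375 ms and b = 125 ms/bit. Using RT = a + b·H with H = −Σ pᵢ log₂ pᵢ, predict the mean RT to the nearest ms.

H = 0.27·log₂(1/0.27) + 0.21·log₂(1/0.21) + 0.09·log₂(1/0.09) + 0.23·log₂(1/0.23) + 0.20·log₂(1/0.20) = 2.2476 bits.
RT = 375 + 125 × 2.2476 = 655.94 ms.

656 ms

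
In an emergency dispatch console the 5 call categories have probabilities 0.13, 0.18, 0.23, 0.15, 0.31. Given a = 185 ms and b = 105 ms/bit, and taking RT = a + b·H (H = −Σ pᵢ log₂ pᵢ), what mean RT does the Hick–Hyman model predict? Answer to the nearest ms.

Entropy contributions −pᵢ log₂ pᵢ: 0.3826, 0.4453, 0.4877, 0.4105, 0.5238; sum H = 2.2500 bits.
RT = a + bH = 185 + 105·2.2500 = 421.25 ms.

421 ms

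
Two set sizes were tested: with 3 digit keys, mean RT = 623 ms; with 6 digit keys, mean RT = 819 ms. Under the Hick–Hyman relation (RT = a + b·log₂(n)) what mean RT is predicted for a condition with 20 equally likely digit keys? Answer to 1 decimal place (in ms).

RT is linear in log₂ n, so two points fix the line:
  b = (819 − 623) / (log₂ 6 − log₂ 3) = 196 / (2.5850 − 1.5850) = 196.000 ms/bit
  a = 623 − 196.000 × 1.5850 = 312.347 ms
Then RT(20) = 312.347 + 196.000 × log₂ 20 = 312.347 + 196.000 × 4.3219 ≈ 1159.445 ms.

1159.4 ms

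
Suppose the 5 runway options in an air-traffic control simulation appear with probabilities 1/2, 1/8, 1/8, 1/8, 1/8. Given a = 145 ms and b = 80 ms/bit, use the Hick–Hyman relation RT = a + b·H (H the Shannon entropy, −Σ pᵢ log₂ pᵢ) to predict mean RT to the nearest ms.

Each term −pᵢ log₂ pᵢ: 0.5·1 + 0.125·3 + 0.125·3 + 0.125·3 + 0.125·3; summed, H = 2.000 bits.
Mean RT = a + bH = 145 + 80·2.000 = 305.00 ms.

305 ms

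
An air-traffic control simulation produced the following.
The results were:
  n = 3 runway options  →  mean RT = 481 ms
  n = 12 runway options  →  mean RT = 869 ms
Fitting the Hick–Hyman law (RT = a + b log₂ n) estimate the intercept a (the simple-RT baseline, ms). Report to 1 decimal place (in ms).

The slope on a log₂ axis is (869 − 481) / (3.5850 − 1.5850) = 194.000 ms/bit.
Intercept: a = 481 − 194.000·log₂(3) = 173.517 ms.

173.5 ms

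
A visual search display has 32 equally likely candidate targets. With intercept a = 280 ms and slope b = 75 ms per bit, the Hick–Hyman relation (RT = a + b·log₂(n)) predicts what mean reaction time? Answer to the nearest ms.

log₂(32) = 5 bits, so RT = 280 + 75 × 5 ≈ 655.000 ms.

655 ms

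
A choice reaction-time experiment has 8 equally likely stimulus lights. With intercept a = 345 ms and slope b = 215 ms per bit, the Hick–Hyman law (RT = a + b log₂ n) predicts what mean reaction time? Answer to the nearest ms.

990 ms

log₂(8) = 3 bits, so RT = 345 + 215 × 3 ≈ 990.000 ms.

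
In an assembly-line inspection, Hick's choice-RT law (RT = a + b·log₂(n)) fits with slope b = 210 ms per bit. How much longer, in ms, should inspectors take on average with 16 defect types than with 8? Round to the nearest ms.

The intercept a cancels: ΔRT = b·(log₂ n₂ − log₂ n₁) = b·log₂(n₂/n₁).
log₂(16) − log₂(8) = log₂(16/8) = log₂(2) = 1.
ΔRT = 210 × 1.0000 = 210.000 ms.

210 ms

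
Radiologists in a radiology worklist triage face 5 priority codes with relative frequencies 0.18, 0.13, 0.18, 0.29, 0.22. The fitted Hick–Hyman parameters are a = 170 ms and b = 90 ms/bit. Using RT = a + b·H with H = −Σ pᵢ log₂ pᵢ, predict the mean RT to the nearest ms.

374 ms

H = 0.18·log₂(1/0.18) + 0.13·log₂(1/0.13) + 0.18·log₂(1/0.18) + 0.29·log₂(1/0.29) + 0.22·log₂(1/0.22) = 2.2717 bits.
RT = 170 + 90 × 2.2717 = 374.46 ms.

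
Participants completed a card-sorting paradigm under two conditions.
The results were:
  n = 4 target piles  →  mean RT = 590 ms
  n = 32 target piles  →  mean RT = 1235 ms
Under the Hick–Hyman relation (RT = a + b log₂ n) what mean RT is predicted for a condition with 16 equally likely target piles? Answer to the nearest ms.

With log₂ n on the abscissa the relation is linear; from the two conditions:
  b = (1235 − 590) / (log₂ 32 − log₂ 4) = 645 / (5 − 2) = 215 ms/bit
  a = 590 − 215 × 2 = 160 ms
Then RT(16) = 160 + 215 × log₂ 16 = 160 + 215 × 4 ≈ 1020.000 ms.

1020 ms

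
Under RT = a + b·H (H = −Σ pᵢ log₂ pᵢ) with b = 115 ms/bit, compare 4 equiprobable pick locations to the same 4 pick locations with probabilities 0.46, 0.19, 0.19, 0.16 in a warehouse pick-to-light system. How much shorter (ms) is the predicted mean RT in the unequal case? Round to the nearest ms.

The RT saving is b·ΔH. Equiprobable H₀ = log₂(4) = 2.0000 bits; with the given probabilities H = 1.8488 bits.
b·(H₀ − H) = 115 × (2.0000 − 1.8488) = 17.39 ms.

17 ms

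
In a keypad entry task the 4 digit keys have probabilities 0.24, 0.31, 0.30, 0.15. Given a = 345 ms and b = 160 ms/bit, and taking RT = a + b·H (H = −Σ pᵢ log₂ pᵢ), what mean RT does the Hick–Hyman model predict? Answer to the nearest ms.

Entropy contributions −pᵢ log₂ pᵢ: 0.4941, 0.5238, 0.5211, 0.4105; sum H = 1.9496 bits.
RT = a + bH = 345 + 160·1.9496 = 656.93 ms.

657 ms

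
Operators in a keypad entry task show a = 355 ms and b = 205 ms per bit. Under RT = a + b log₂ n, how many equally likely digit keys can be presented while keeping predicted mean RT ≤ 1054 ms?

Information budget: (1054 − 355)/205 = 3.4098 bits, so n ≤ 2^3.4098 = 10.628 → at most 10.

10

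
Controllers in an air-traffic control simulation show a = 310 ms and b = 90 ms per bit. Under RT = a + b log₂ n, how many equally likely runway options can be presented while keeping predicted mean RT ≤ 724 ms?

Information budget: (724 − 310)/90 = 4.6000 bits, so n ≤ 2^4.6000 = 24.251 → at most 24.

24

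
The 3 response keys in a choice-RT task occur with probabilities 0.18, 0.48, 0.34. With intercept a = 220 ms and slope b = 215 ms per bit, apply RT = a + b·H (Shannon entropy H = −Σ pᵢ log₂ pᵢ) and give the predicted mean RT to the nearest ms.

539 ms

H = 0.18·log₂(1/0.18) + 0.48·log₂(1/0.48) + 0.34·log₂(1/0.34) = 1.4828 bits.
RT = 220 + 215 × 1.4828 = 538.79 ms.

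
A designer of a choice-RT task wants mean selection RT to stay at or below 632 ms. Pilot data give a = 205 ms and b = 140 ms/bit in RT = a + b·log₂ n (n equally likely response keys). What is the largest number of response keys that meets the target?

8

Information budget: (632 − 205)/140 = 3.0500 bits, so n ≤ 2^3.0500 = 8.282 → at most 8.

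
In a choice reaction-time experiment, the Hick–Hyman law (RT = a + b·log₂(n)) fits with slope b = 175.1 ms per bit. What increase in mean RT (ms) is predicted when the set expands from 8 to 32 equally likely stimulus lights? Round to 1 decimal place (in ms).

350.2 ms

Only the slope matters, since a is common to both: ΔRT = b·log₂(n₂/n₁).
log₂(32) − log₂(8) = log₂(32/8) = log₂(4) = 2.
ΔRT = 175.1 × 2.0000 = 350.200 ms.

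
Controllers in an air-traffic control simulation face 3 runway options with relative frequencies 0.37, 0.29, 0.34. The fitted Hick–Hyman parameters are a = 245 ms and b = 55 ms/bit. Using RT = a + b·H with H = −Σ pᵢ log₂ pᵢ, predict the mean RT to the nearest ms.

332 ms

Entropy contributions −pᵢ log₂ pᵢ: 0.5307, 0.5179, 0.5292; sum H = 1.5778 bits.
RT = a + bH = 245 + 55·1.5778 = 331.78 ms.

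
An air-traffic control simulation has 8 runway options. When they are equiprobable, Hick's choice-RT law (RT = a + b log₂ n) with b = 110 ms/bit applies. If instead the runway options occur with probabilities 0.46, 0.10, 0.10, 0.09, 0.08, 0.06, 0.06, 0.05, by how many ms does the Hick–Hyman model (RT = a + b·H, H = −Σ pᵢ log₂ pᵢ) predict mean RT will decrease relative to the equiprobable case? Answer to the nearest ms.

Equiprobable entropy H₀ = log₂ 8 = 3.0000 bits.
Skewed entropy H = −Σ pᵢ log₂ pᵢ = 2.4870 bits.
ΔRT = b·(H₀ − H) = 110 × 0.5130 = 56.42 ms.

56 ms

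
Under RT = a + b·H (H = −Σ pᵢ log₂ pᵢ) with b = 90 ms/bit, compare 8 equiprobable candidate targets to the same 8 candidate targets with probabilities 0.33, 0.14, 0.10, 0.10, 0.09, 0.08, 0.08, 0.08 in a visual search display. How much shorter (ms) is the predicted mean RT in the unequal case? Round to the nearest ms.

20 ms

Equiprobable entropy H₀ = log₂ 8 = 3.0000 bits.
Skewed entropy H = −Σ pᵢ log₂ pᵢ = 2.7765 bits.
ΔRT = b·(H₀ − H) = 90 × 0.2235 = 20.12 ms.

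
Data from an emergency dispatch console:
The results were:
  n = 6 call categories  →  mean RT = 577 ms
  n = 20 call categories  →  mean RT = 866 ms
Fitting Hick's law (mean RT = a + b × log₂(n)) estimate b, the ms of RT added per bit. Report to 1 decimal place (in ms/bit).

The slope on a log₂ axis is (866 − 577) / (4.3219 − 2.5850) = 166.382 ms/bit.

166.4 ms/bit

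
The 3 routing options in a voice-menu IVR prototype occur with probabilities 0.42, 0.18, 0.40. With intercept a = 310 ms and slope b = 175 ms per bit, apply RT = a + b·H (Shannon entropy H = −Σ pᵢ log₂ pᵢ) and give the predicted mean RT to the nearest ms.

Entropy contributions −pᵢ log₂ pᵢ: 0.5256, 0.4453, 0.5288; sum H = 1.4997 bits.
RT = a + bH = 310 + 175·1.4997 = 572.45 ms.

572 ms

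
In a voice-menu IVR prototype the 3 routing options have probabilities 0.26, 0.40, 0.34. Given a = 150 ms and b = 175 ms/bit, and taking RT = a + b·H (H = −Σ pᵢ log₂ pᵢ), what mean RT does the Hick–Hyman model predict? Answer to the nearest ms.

424 ms

Entropy contributions −pᵢ log₂ pᵢ: 0.5053, 0.5288, 0.5292; sum H = 1.5632 bits.
RT = a + bH = 150 + 175·1.5632 = 423.57 ms.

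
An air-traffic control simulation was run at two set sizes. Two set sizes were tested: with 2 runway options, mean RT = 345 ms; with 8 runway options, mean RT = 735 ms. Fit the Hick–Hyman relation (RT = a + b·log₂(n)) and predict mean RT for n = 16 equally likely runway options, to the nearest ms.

930 ms

Fit slope and intercept:
  b = (735 − 345) / (log₂ 8 − log₂ 2) = 390 / (3 − 1) = 195 ms/bit
  a = 345 − 195 × 1 = 150 ms
Then RT(16) = 150 + 195 × log₂ 16 = 150 + 195 × 4 ≈ 930.000 ms.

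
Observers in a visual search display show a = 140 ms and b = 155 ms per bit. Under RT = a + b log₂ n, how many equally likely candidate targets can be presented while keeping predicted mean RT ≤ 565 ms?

6

155·log₂ n ≤ 565 − 140 = 425, giving log₂ n ≤ 2.7419 and n ≤ 6.690. The largest whole number is 6.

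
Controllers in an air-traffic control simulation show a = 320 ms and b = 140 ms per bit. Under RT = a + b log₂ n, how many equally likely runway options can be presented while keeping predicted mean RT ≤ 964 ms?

24

140·log₂ n ≤ 964 − 320 = 644, giving log₂ n ≤ 4.6000 and n ≤ 24.251. The largest whole number is 24.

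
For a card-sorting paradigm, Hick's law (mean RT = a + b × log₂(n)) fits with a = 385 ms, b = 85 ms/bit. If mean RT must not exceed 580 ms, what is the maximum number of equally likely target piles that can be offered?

4

Set 385 + 85·log₂ n ≤ 580 → log₂ n ≤ (580 − 385)/85 = 2.2941.
So n ≤ 2^2.2941 = 4.905; the largest integer n is 4.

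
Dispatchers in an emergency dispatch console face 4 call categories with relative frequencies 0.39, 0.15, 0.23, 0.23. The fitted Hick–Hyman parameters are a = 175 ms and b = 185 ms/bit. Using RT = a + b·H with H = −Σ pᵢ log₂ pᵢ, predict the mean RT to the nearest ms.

H = 0.39·log₂(1/0.39) + 0.15·log₂(1/0.15) + 0.23·log₂(1/0.23) + 0.23·log₂(1/0.23) = 1.9157 bits.
RT = 175 + 185 × 1.9157 = 529.40 ms.

529 ms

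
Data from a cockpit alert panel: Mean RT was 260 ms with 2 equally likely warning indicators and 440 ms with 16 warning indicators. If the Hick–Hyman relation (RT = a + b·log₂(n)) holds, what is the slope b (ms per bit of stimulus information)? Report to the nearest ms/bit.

The slope on a log₂ axis is (440 − 260) / (4 − 1) = 60 ms/bit.

60 ms/bit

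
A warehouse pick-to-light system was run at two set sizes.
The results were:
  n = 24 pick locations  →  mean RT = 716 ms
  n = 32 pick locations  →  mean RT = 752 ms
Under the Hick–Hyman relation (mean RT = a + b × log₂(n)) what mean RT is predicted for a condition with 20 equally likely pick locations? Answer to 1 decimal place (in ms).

RT is linear in log₂ n, so two points fix the line:
  b = (752 − 716) / (log₂ 32 − log₂ 24) = 36 / (5 − 4.5850) = 86.739 ms/bit
  a = 716 − 86.739 × 4.5850 = 318.304 ms
Then RT(20) = 318.304 + 86.739 × log₂ 20 = 318.304 + 86.739 × 4.3219 ≈ 693.185 ms.

693.2 ms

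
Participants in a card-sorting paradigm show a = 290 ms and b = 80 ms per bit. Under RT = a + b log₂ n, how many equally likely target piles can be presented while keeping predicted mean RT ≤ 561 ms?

10

80·log₂ n ≤ 561 − 290 = 271, giving log₂ n ≤ 3.3875 and n ≤ 10.465. The largest whole number is 10.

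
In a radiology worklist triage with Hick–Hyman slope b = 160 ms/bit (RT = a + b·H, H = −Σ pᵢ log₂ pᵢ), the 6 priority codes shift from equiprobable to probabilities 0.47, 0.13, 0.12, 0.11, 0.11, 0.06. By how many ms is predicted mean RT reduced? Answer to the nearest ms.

Equiprobable entropy H₀ = log₂ 6 = 2.5850 bits.
Skewed entropy H = −Σ pᵢ log₂ pᵢ = 2.2058 bits.
ΔRT = b·(H₀ − H) = 160 × 0.3792 = 60.67 ms.

61 ms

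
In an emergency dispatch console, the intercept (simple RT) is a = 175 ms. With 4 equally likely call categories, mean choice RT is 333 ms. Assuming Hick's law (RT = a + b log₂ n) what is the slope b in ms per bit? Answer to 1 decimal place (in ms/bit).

79.0 ms/bit

4 alternatives carry log₂ 4 = 2 bits; the choice cost is 333 − 175 = 158 ms, so b = 158/2 = 79.000 ms/bit.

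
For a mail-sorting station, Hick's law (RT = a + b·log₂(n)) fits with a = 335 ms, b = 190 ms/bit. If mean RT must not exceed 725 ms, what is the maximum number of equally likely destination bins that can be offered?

4

Set 335 + 190·log₂ n ≤ 725 → log₂ n ≤ (725 − 335)/190 = 2.0526.
So n ≤ 2^2.0526 = 4.149; the largest integer n is 4.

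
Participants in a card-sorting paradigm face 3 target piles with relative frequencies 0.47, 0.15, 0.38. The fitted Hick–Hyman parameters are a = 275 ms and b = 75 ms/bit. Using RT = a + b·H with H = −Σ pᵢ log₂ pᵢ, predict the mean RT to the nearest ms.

384 ms

H = 0.47·log₂(1/0.47) + 0.15·log₂(1/0.15) + 0.38·log₂(1/0.38) = 1.4530 bits.
RT = 275 + 75 × 1.4530 = 383.97 ms.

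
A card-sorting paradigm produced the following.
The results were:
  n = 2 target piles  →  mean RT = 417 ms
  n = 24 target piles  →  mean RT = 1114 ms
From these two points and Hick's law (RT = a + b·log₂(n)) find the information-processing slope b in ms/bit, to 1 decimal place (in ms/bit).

The slope on a log₂ axis is (1114 − 417) / (4.5850 − 1) = 194.423 ms/bit.

194.4 ms/bit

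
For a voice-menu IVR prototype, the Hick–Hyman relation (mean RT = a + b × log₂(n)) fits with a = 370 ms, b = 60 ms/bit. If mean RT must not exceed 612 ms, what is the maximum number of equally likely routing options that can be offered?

Set 370 + 60·log₂ n ≤ 612 → log₂ n ≤ (612 − 370)/60 = 4.0333.
So n ≤ 2^4.0333 = 16.374; the largest integer n is 16.

16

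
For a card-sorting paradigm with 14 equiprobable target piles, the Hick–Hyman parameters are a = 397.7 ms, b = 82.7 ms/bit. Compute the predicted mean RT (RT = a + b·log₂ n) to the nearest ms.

713 ms

log₂(14) = 3.8074 bits, so RT = 397.7 + 82.7 × 3.8074 ≈ 712.568 ms.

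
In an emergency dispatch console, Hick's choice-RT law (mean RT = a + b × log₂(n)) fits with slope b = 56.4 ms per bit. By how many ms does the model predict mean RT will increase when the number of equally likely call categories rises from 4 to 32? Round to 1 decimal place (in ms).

169.2 ms

Only the slope matters, since a is common to both: ΔRT = b·log₂(n₂/n₁).
log₂(32) − log₂(4) = log₂(32/4) = log₂(8) = 3.
ΔRT = 56.4 × 3.0000 = 169.200 ms.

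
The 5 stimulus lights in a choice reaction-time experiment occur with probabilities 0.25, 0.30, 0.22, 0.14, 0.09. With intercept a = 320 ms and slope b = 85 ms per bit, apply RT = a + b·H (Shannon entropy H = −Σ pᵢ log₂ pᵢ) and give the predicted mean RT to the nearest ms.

508 ms

Entropy contributions −pᵢ log₂ pᵢ: 0.5000, 0.5211, 0.4806, 0.3971, 0.3127; sum H = 2.2114 bits.
RT = a + bH = 320 + 85·2.2114 = 507.97 ms.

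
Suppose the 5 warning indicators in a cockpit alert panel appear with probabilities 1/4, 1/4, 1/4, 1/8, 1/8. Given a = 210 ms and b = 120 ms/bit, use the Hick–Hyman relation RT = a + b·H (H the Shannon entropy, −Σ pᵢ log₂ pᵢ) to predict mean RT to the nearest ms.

480 ms

H = −Σ pᵢ log₂ pᵢ = 0.25·2 + 0.25·2 + 0.25·2 + 0.125·3 + 0.125·3 = 2.250 bits.
RT = 210 + 120 × 2.250 = 480.00 ms.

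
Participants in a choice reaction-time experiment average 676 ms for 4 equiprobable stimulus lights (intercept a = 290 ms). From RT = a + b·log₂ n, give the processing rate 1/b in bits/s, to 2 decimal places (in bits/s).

5.18 bits/s

b = (676 − 290)/log₂ 4 = 386/2 = 193.000 ms per bit = 0.19300 s/bit; the reciprocal is 5.181 bits/s.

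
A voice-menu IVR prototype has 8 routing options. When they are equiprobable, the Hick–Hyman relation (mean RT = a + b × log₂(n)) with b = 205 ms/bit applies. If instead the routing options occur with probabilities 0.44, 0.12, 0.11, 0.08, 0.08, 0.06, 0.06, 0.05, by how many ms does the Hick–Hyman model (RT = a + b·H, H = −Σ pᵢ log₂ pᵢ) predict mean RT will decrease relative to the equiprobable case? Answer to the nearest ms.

97 ms

The RT saving is b·ΔH. Equiprobable H₀ = log₂(8) = 3.0000 bits; with the given probabilities H = 2.5247 bits.
b·(H₀ − H) = 205 × (3.0000 − 2.5247) = 97.44 ms.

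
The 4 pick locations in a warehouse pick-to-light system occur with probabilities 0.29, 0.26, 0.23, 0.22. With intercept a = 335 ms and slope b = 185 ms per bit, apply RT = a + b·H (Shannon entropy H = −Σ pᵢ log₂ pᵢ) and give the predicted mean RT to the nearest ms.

703 ms

Entropy contributions −pᵢ log₂ pᵢ: 0.5179, 0.5053, 0.4877, 0.4806; sum H = 1.9914 bits.
RT = a + bH = 335 + 185·1.9914 = 703.42 ms.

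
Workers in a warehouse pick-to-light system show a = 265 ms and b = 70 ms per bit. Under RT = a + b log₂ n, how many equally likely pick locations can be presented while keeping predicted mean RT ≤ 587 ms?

24

Set 265 + 70·log₂ n ≤ 587 → log₂ n ≤ (587 − 265)/70 = 4.6000.
So n ≤ 2^4.6000 = 24.251; the largest integer n is 24.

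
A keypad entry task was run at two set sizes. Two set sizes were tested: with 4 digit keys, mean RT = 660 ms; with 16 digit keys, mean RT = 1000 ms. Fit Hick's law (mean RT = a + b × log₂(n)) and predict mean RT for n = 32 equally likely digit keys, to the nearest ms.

Solve the two-equation system in a and b:
  b = (1000 − 660) / (log₂ 16 − log₂ 4) = 340 / (4 − 2) = 170 ms/bit
  a = 660 − 170 × 2 = 320 ms
Then RT(32) = 320 + 170 × log₂ 32 = 320 + 170 × 5 ≈ 1170.000 ms.

1170 ms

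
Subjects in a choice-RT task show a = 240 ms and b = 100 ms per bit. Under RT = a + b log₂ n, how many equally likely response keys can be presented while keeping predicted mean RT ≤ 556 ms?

8

Information budget: (556 − 240)/100 = 3.1600 bits, so n ≤ 2^3.1600 = 8.938 → at most 8.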